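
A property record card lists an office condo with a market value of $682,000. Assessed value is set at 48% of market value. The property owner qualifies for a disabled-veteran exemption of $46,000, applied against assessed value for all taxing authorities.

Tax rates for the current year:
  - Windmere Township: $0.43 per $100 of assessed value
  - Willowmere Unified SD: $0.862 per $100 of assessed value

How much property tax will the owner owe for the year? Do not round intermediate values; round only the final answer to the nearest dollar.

Assessed value = $682,000 × 0.48 = $327,360
Taxable value = $327,360 − $46,000 = $281,360
Windmere Township: $281,360 × 0.0043 = $1,209.848
Willowmere Unified SD: $281,360 × 0.00862 = $2,425.3232
Total = $1,209.848 + $2,425.3232 = $3,635.1712

$3,635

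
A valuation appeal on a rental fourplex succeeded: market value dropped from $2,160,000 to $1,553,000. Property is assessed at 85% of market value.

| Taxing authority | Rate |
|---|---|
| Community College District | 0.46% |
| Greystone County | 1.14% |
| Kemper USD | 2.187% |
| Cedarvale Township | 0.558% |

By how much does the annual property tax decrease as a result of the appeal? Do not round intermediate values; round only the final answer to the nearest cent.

Old assessed value = $2,160,000 × 0.85 = $1,836,000
New assessed value = $1,553,000 × 0.85 = $1,320,050
Combined rate = 0.0046 + 0.0114 + 0.02187 + 0.00558 = 0.04345
Old tax = $1,836,000 × 0.04345 = $79,774.2
New tax = $1,320,050 × 0.04345 = $57,356.1725
Reduction = $79,774.2 − $57,356.1725 = $22,418.0275

$22,418.03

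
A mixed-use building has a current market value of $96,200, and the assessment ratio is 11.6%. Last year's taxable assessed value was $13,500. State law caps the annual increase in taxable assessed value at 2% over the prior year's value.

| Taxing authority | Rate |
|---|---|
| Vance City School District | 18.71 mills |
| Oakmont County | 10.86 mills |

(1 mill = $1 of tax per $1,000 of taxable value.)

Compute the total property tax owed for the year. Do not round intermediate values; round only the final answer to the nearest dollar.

Uncapped assessed value = $96,200 × 0.116 = $11,159.2
Cap limit = $13,500 × 1.02 = $13,770
Taxable assessed value = min($11,159.2, $13,770) = $11,159.2 (cap does not bind)
Vance City School District: $11,159.2 × 0.01871 = $208.788632
Oakmont County: $11,159.2 × 0.01086 = $121.188912
Total = $329.977544

$330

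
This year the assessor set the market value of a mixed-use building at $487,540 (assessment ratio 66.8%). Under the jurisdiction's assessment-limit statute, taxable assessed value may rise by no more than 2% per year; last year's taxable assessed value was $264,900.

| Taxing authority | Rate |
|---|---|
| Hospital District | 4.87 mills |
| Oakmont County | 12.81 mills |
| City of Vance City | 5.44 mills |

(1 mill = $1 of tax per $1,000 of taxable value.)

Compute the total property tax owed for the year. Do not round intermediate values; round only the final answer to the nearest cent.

Uncapped assessed value = $487,540 × 0.668 = $325,676.72
Cap limit = $264,900 × 1.02 = $270,198
Taxable assessed value = min($325,676.72, $270,198) = $270,198 (cap binds)
Hospital District: $270,198 × 0.00487 = $1,315.86426
Oakmont County: $270,198 × 0.01281 = $3,461.23638
City of Vance City: $270,198 × 0.00544 = $1,469.87712
Total = $6,246.97776

$6,246.98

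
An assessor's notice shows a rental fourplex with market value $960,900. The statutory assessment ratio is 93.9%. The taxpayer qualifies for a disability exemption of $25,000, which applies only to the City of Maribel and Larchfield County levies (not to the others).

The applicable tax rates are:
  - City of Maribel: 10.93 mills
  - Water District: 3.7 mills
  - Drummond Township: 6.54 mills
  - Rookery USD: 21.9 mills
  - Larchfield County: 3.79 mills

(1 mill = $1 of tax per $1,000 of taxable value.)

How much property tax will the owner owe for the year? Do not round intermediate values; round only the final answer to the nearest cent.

$41,913.08

Assessed value = $960,900 × 0.939 = $902,285.1
City of Maribel: ($902,285.1 − $25,000) × 0.01093 = $877,285.1 × 0.01093 = $9,588.726143
Water District: $902,285.1 × 0.0037 = $3,338.45487
Drummond Township: $902,285.1 × 0.00654 = $5,900.944554
Rookery USD: $902,285.1 × 0.0219 = $19,760.04369
Larchfield County: ($902,285.1 − $25,000) × 0.00379 = $877,285.1 × 0.00379 = $3,324.910529
Total = $41,913.079786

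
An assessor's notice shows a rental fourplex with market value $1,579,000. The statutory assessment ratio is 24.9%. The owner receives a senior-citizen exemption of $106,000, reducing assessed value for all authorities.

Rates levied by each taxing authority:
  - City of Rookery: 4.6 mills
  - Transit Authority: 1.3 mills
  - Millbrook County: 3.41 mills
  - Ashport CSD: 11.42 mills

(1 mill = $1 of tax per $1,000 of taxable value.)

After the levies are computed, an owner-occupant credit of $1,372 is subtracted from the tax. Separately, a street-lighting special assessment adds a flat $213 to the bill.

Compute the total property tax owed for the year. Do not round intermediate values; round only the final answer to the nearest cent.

Assessed value = $1,579,000 × 0.249 = $393,171
Taxable value = $393,171 − $106,000 = $287,171
City of Rookery: $287,171 × 0.0046 = $1,320.9866
Transit Authority: $287,171 × 0.0013 = $373.3223
Millbrook County: $287,171 × 0.00341 = $979.25311
Ashport CSD: $287,171 × 0.01142 = $3,279.49282
Levies subtotal = $5,953.05483
After credit = $5,953.05483 − $1,372 = $4,581.05483
Total = $4,581.05483 + $213 = $4,794.05483

$4,794.05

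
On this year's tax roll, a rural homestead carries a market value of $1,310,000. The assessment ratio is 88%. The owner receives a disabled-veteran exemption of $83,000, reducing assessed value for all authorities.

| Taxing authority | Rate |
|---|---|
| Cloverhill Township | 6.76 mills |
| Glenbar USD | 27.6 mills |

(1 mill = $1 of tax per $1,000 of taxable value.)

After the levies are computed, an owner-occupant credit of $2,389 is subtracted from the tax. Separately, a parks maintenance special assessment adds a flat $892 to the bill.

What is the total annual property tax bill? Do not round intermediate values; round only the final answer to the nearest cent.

Assessed value = $1,310,000 × 0.88 = $1,152,800
Taxable value = $1,152,800 − $83,000 = $1,069,800
Cloverhill Township: $1,069,800 × 0.00676 = $7,231.848
Glenbar USD: $1,069,800 × 0.0276 = $29,526.48
Levies subtotal = $36,758.328
After credit = $36,758.328 − $2,389 = $34,369.328
Total = $34,369.328 + $892 = $35,261.328

$35,261.33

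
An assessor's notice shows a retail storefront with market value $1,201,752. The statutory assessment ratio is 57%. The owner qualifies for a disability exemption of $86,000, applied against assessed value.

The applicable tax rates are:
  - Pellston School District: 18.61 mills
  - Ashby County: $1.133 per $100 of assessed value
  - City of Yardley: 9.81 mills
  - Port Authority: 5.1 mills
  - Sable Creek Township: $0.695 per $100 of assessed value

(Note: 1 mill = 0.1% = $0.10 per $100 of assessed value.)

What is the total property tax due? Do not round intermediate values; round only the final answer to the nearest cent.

Assessed value = $1,201,752 × 0.57 = $684,998.64
Taxable value = $684,998.64 − $86,000 = $598,998.64
Pellston School District: $598,998.64 × 0.01861 = $11,147.3646904
Ashby County: $598,998.64 × 0.01133 = $6,786.6545912
City of Yardley: $598,998.64 × 0.00981 = $5,876.1766584
Port Authority: $598,998.64 × 0.0051 = $3,054.893064
Sable Creek Township: $598,998.64 × 0.00695 = $4,163.040548
Total = $31,028.129552

$31,028.13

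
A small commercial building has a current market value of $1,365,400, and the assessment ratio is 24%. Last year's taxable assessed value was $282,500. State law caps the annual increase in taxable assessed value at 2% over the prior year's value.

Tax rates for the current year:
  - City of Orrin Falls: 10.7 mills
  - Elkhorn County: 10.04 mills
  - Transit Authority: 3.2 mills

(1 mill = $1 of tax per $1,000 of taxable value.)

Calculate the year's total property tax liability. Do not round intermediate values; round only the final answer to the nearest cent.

Uncapped assessed value = $1,365,400 × 0.24 = $327,696
Cap limit = $282,500 × 1.02 = $288,150
Taxable assessed value = min($327,696, $288,150) = $288,150 (cap binds)
City of Orrin Falls: $288,150 × 0.0107 = $3,083.205
Elkhorn County: $288,150 × 0.01004 = $2,893.026
Transit Authority: $288,150 × 0.0032 = $922.08
Total = $6,898.311

$6,898.31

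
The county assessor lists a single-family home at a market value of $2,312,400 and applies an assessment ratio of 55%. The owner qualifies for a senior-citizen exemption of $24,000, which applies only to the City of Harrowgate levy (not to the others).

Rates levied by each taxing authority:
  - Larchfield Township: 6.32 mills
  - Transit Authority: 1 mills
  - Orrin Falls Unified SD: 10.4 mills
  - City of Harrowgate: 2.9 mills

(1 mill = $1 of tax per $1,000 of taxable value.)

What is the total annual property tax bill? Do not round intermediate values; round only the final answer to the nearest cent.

Assessed value = $2,312,400 × 0.55 = $1,271,820
Larchfield Township: $1,271,820 × 0.00632 = $8,037.9024
Transit Authority: $1,271,820 × 0.001 = $1,271.82
Orrin Falls Unified SD: $1,271,820 × 0.0104 = $13,226.928
City of Harrowgate: ($1,271,820 − $24,000) × 0.0029 = $1,247,820 × 0.0029 = $3,618.678
Total = $26,155.3284

$26,155.33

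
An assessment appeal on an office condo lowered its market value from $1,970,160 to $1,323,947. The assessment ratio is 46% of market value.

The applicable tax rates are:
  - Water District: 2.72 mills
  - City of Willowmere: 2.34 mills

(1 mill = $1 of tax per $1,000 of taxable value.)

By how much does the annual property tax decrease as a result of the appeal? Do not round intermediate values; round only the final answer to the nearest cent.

$1,504.13

Old assessed value = $1,970,160 × 0.46 = $906,273.6
New assessed value = $1,323,947 × 0.46 = $609,015.62
Combined rate = 0.00272 + 0.00234 = 0.00506
Old tax = $906,273.6 × 0.00506 = $4,585.744416
New tax = $609,015.62 × 0.00506 = $3,081.6190372
Reduction = $4,585.744416 − $3,081.6190372 = $1,504.1253788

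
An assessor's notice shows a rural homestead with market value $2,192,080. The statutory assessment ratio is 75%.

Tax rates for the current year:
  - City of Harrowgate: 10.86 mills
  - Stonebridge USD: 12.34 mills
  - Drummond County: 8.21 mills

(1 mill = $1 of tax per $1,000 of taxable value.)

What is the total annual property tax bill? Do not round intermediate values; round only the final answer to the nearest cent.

$51,639.92

Assessed value = $2,192,080 × 0.75 = $1,644,060
City of Harrowgate: $1,644,060 × 0.01086 = $17,854.4916
Stonebridge USD: $1,644,060 × 0.01234 = $20,287.7004
Drummond County: $1,644,060 × 0.00821 = $13,497.7326
Total = $17,854.4916 + $20,287.7004 + $13,497.7326 = $51,639.9246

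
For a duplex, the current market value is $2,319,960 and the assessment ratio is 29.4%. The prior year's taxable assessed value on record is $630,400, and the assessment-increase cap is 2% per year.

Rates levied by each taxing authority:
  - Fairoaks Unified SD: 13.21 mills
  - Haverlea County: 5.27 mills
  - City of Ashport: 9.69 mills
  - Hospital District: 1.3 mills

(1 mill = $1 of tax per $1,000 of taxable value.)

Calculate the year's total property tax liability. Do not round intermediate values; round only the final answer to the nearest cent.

Uncapped assessed value = $2,319,960 × 0.294 = $682,068.24
Cap limit = $630,400 × 1.02 = $643,008
Taxable assessed value = min($682,068.24, $643,008) = $643,008 (cap binds)
Fairoaks Unified SD: $643,008 × 0.01321 = $8,494.13568
Haverlea County: $643,008 × 0.00527 = $3,388.65216
City of Ashport: $643,008 × 0.00969 = $6,230.74752
Hospital District: $643,008 × 0.0013 = $835.9104
Total = $18,949.44576

$18,949.45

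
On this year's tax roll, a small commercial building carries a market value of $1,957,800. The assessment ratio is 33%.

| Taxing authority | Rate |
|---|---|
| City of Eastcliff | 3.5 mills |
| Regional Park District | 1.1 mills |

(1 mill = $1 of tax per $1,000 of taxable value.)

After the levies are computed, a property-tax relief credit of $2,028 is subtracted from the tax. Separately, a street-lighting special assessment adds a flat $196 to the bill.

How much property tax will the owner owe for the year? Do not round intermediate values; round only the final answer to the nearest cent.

Assessed value = $1,957,800 × 0.33 = $646,074
City of Eastcliff: $646,074 × 0.0035 = $2,261.259
Regional Park District: $646,074 × 0.0011 = $710.6814
Levies subtotal = $2,971.9404
After credit = $2,971.9404 − $2,028 = $943.9404
Total = $943.9404 + $196 = $1,139.9404

$1,139.94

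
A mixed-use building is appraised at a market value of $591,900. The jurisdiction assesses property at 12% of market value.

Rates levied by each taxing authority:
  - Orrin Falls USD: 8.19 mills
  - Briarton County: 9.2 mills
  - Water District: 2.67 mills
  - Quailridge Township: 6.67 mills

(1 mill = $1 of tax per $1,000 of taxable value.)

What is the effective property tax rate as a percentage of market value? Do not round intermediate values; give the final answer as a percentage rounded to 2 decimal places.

0.32%

Assessed value = $591,900 × 0.12 = $71,028
Orrin Falls USD: $71,028 × 0.00819 = $581.71932
Briarton County: $71,028 × 0.0092 = $653.4576
Water District: $71,028 × 0.00267 = $189.64476
Quailridge Township: $71,028 × 0.00667 = $473.75676
Total tax = $1,898.57844
Effective rate = $1,898.57844 ÷ $591,900 = 0.32% of market value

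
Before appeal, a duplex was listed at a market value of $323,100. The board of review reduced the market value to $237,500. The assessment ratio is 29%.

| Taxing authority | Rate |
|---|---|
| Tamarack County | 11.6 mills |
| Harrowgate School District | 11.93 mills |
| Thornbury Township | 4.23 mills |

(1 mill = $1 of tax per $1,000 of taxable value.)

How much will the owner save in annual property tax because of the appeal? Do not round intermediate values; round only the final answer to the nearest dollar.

Old assessed value = $323,100 × 0.29 = $93,699
New assessed value = $237,500 × 0.29 = $68,875
Combined rate = 0.0116 + 0.01193 + 0.00423 = 0.02776
Old tax = $93,699 × 0.02776 = $2,601.08424
New tax = $68,875 × 0.02776 = $1,911.97
Reduction = $2,601.08424 − $1,911.97 = $689.11424

$689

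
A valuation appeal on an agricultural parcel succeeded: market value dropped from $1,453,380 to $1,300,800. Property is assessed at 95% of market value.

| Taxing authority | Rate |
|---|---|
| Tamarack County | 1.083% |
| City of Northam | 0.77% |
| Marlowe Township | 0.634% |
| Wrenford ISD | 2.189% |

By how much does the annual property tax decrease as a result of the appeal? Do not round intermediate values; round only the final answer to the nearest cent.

$6,777.91

Old assessed value = $1,453,380 × 0.95 = $1,380,711
New assessed value = $1,300,800 × 0.95 = $1,235,760
Combined rate = 0.01083 + 0.0077 + 0.00634 + 0.02189 = 0.04676
Old tax = $1,380,711 × 0.04676 = $64,562.04636
New tax = $1,235,760 × 0.04676 = $57,784.1376
Reduction = $64,562.04636 − $57,784.1376 = $6,777.90876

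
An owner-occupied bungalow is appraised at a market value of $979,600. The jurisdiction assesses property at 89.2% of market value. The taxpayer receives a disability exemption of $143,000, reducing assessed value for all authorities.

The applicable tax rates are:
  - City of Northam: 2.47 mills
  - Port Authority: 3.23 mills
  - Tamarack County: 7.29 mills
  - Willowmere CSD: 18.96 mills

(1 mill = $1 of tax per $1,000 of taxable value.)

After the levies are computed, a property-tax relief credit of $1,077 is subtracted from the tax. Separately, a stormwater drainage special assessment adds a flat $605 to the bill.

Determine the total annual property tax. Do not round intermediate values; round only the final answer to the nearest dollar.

$22,877

Assessed value = $979,600 × 0.892 = $873,803.2
Taxable value = $873,803.2 − $143,000 = $730,803.2
City of Northam: $730,803.2 × 0.00247 = $1,805.083904
Port Authority: $730,803.2 × 0.00323 = $2,360.494336
Tamarack County: $730,803.2 × 0.00729 = $5,327.555328
Willowmere CSD: $730,803.2 × 0.01896 = $13,856.028672
Levies subtotal = $23,349.16224
After credit = $23,349.16224 − $1,077 = $22,272.16224
Total = $22,272.16224 + $605 = $22,877.16224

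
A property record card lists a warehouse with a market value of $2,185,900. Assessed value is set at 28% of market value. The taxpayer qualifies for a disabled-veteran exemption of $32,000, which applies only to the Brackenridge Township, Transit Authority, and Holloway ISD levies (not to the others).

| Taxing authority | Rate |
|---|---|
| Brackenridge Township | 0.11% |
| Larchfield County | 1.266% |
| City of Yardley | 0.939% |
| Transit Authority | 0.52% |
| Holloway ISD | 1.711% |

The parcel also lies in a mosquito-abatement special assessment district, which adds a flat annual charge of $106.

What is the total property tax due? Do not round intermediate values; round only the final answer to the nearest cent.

Assessed value = $2,185,900 × 0.28 = $612,052
Brackenridge Township: ($612,052 − $32,000) × 0.0011 = $580,052 × 0.0011 = $638.0572
Larchfield County: $612,052 × 0.01266 = $7,748.57832
City of Yardley: $612,052 × 0.00939 = $5,747.16828
Transit Authority: ($612,052 − $32,000) × 0.0052 = $580,052 × 0.0052 = $3,016.2704
Holloway ISD: ($612,052 − $32,000) × 0.01711 = $580,052 × 0.01711 = $9,924.68972
Levies subtotal = $27,074.76392
Total = $27,074.76392 + $106 = $27,180.76392

$27,180.76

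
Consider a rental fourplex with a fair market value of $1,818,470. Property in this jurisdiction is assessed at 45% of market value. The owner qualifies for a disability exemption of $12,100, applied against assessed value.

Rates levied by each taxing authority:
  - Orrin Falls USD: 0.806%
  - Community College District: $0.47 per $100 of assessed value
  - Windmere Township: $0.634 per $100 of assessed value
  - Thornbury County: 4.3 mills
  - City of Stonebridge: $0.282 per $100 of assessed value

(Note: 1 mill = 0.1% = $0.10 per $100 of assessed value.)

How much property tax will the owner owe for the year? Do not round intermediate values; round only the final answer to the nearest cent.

$21,138.87

Assessed value = $1,818,470 × 0.45 = $818,311.5
Taxable value = $818,311.5 − $12,100 = $806,211.5
Orrin Falls USD: $806,211.5 × 0.00806 = $6,498.06469
Community College District: $806,211.5 × 0.0047 = $3,789.19405
Windmere Township: $806,211.5 × 0.00634 = $5,111.38091
Thornbury County: $806,211.5 × 0.0043 = $3,466.70945
City of Stonebridge: $806,211.5 × 0.00282 = $2,273.51643
Total = $21,138.86553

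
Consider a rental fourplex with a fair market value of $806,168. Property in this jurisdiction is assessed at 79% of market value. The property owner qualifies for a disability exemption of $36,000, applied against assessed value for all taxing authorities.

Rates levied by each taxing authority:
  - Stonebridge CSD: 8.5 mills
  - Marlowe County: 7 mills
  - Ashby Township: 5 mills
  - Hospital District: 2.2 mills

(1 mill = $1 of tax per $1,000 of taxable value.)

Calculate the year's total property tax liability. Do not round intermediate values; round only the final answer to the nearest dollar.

Assessed value = $806,168 × 0.79 = $636,872.72
Taxable value = $636,872.72 − $36,000 = $600,872.72
Stonebridge CSD: $600,872.72 × 0.0085 = $5,107.41812
Marlowe County: $600,872.72 × 0.007 = $4,206.10904
Ashby Township: $600,872.72 × 0.005 = $3,004.3636
Hospital District: $600,872.72 × 0.0022 = $1,321.919984
Total = $5,107.41812 + $4,206.10904 + $3,004.3636 + $1,321.919984 = $13,639.810744

$13,640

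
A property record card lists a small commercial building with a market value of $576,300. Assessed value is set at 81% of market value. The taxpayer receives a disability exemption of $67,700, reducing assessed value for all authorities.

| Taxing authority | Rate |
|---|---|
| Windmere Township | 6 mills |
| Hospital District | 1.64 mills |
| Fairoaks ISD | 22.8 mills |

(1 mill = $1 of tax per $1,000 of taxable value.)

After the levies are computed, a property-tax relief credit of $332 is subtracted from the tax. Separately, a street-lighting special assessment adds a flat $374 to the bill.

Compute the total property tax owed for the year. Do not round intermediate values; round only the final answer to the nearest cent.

Assessed value = $576,300 × 0.81 = $466,803
Taxable value = $466,803 − $67,700 = $399,103
Windmere Township: $399,103 × 0.006 = $2,394.618
Hospital District: $399,103 × 0.00164 = $654.52892
Fairoaks ISD: $399,103 × 0.0228 = $9,099.5484
Levies subtotal = $12,148.69532
After credit = $12,148.69532 − $332 = $11,816.69532
Total = $11,816.69532 + $374 = $12,190.69532

$12,190.70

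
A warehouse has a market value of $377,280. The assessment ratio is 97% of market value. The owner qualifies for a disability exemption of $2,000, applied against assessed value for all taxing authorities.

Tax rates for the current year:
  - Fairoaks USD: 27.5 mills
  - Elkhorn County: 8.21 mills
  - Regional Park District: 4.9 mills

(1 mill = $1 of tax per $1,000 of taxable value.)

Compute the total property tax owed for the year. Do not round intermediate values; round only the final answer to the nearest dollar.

Assessed value = $377,280 × 0.97 = $365,961.6
Taxable value = $365,961.6 − $2,000 = $363,961.6
Fairoaks USD: $363,961.6 × 0.0275 = $10,008.944
Elkhorn County: $363,961.6 × 0.00821 = $2,988.124736
Regional Park District: $363,961.6 × 0.0049 = $1,783.41184
Total = $10,008.944 + $2,988.124736 + $1,783.41184 = $14,780.480576

$14,780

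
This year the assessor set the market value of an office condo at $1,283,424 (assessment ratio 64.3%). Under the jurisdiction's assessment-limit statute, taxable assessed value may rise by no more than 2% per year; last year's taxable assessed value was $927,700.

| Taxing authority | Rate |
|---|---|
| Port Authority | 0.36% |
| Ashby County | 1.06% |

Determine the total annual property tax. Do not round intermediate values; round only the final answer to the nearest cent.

Uncapped assessed value = $1,283,424 × 0.643 = $825,241.632
Cap limit = $927,700 × 1.02 = $946,254
Taxable assessed value = min($825,241.632, $946,254) = $825,241.632 (cap does not bind)
Port Authority: $825,241.632 × 0.0036 = $2,970.8698752
Ashby County: $825,241.632 × 0.0106 = $8,747.5612992
Total = $11,718.4311744

$11,718.43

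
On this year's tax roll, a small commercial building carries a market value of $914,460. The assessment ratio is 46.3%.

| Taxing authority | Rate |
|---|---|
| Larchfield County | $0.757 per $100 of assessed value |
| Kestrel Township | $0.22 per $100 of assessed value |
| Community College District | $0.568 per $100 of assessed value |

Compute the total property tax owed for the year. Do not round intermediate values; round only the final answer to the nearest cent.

Assessed value = $914,460 × 0.463 = $423,394.98
Larchfield County: $423,394.98 × 0.00757 = $3,205.0999986
Kestrel Township: $423,394.98 × 0.0022 = $931.468956
Community College District: $423,394.98 × 0.00568 = $2,404.8834864
Total = $3,205.0999986 + $931.468956 + $2,404.8834864 = $6,541.452441

$6,541.45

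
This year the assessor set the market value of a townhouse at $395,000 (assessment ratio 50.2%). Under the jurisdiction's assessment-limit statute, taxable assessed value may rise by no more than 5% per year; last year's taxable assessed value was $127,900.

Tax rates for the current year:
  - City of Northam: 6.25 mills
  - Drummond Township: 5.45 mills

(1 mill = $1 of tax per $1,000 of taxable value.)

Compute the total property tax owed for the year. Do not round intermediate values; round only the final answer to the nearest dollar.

$1,571

Uncapped assessed value = $395,000 × 0.502 = $198,290
Cap limit = $127,900 × 1.05 = $134,295
Taxable assessed value = min($198,290, $134,295) = $134,295 (cap binds)
City of Northam: $134,295 × 0.00625 = $839.34375
Drummond Township: $134,295 × 0.00545 = $731.90775
Total = $1,571.2515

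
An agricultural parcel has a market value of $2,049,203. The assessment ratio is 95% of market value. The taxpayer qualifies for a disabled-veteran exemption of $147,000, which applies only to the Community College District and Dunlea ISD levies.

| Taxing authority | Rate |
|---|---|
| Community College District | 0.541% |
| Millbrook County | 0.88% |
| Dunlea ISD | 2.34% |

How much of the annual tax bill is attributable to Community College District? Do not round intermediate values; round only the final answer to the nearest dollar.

Assessed value = $2,049,203 × 0.95 = $1,946,742.85
Community College District taxable value = $1,946,742.85 − $147,000 = $1,799,742.85
Community College District levy = $1,799,742.85 × 0.00541 = $9,736.6088185

$9,737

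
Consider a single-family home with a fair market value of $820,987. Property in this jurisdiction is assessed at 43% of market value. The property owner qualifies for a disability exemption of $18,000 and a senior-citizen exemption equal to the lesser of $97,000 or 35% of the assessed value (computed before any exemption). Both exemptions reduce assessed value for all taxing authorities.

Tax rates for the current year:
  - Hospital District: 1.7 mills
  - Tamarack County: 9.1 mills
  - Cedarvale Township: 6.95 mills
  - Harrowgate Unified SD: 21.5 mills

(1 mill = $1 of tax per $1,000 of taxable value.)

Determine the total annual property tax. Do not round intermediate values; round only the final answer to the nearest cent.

$9,342.46

Assessed value = $820,987 × 0.43 = $353,024.41
Senior-citizen exemption = min($97,000, 35% × $353,024.41) = min($97,000, $123,558.5435) = $97,000 (dollar cap binds)
Taxable value = $353,024.41 − $18,000 − $97,000 = $238,024.41
Hospital District: $238,024.41 × 0.0017 = $404.641497
Tamarack County: $238,024.41 × 0.0091 = $2,166.022131
Cedarvale Township: $238,024.41 × 0.00695 = $1,654.2696495
Harrowgate Unified SD: $238,024.41 × 0.0215 = $5,117.524815
Total = $9,342.4580925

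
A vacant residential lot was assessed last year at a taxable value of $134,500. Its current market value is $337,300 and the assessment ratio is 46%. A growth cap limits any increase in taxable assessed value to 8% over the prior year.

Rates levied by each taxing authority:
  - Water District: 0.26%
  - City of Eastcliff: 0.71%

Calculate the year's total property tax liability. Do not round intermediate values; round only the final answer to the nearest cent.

Uncapped assessed value = $337,300 × 0.46 = $155,158
Cap limit = $134,500 × 1.08 = $145,260
Taxable assessed value = min($155,158, $145,260) = $145,260 (cap binds)
Water District: $145,260 × 0.0026 = $377.676
City of Eastcliff: $145,260 × 0.0071 = $1,031.346
Total = $1,409.022

$1,409.02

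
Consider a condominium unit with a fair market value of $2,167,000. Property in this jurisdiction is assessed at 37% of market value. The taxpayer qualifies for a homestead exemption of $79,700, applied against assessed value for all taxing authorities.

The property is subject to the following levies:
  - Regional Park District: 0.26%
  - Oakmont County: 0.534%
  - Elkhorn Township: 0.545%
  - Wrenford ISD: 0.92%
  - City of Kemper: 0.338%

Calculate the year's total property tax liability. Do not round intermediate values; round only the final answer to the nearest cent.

Assessed value = $2,167,000 × 0.37 = $801,790
Taxable value = $801,790 − $79,700 = $722,090
Regional Park District: $722,090 × 0.0026 = $1,877.434
Oakmont County: $722,090 × 0.00534 = $3,855.9606
Elkhorn Township: $722,090 × 0.00545 = $3,935.3905
Wrenford ISD: $722,090 × 0.0092 = $6,643.228
City of Kemper: $722,090 × 0.00338 = $2,440.6642
Total = $1,877.434 + $3,855.9606 + $3,935.3905 + $6,643.228 + $2,440.6642 = $18,752.6773

$18,752.68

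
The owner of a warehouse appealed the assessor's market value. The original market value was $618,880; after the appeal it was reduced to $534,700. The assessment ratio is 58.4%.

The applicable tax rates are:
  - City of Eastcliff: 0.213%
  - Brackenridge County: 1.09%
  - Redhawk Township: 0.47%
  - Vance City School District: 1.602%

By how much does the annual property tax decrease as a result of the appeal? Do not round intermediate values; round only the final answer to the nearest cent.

Old assessed value = $618,880 × 0.584 = $361,425.92
New assessed value = $534,700 × 0.584 = $312,264.8
Combined rate = 0.00213 + 0.0109 + 0.0047 + 0.01602 = 0.03375
Old tax = $361,425.92 × 0.03375 = $12,198.1248
New tax = $312,264.8 × 0.03375 = $10,538.937
Reduction = $12,198.1248 − $10,538.937 = $1,659.1878

$1,659.19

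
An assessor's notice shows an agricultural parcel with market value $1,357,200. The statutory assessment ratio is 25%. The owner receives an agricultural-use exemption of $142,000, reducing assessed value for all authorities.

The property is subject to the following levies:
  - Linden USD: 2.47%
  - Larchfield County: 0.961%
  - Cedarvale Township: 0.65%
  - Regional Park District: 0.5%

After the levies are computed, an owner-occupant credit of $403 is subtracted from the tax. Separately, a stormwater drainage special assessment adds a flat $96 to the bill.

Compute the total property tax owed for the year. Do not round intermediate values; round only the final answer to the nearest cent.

Assessed value = $1,357,200 × 0.25 = $339,300
Taxable value = $339,300 − $142,000 = $197,300
Linden USD: $197,300 × 0.0247 = $4,873.31
Larchfield County: $197,300 × 0.00961 = $1,896.053
Cedarvale Township: $197,300 × 0.0065 = $1,282.45
Regional Park District: $197,300 × 0.005 = $986.5
Levies subtotal = $9,038.313
After credit = $9,038.313 − $403 = $8,635.313
Total = $8,635.313 + $96 = $8,731.313

$8,731.31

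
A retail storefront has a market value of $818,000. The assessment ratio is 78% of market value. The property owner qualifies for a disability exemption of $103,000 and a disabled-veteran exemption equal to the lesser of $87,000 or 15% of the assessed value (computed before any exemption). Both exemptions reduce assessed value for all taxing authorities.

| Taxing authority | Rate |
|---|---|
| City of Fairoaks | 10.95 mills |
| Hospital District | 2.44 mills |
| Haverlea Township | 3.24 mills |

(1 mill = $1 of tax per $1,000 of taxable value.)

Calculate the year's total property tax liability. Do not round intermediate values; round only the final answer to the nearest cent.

$7,450.91

Assessed value = $818,000 × 0.78 = $638,040
Disabled-veteran exemption = min($87,000, 15% × $638,040) = min($87,000, $95,706) = $87,000 (dollar cap binds)
Taxable value = $638,040 − $103,000 − $87,000 = $448,040
City of Fairoaks: $448,040 × 0.01095 = $4,906.038
Hospital District: $448,040 × 0.00244 = $1,093.2176
Haverlea Township: $448,040 × 0.00324 = $1,451.6496
Total = $7,450.9052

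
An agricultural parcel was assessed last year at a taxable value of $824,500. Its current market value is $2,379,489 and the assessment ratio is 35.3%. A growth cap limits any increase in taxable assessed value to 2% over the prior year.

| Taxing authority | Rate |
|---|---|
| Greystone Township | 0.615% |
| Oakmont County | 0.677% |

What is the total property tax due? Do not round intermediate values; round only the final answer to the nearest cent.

$10,852.28

Uncapped assessed value = $2,379,489 × 0.353 = $839,959.617
Cap limit = $824,500 × 1.02 = $840,990
Taxable assessed value = min($839,959.617, $840,990) = $839,959.617 (cap does not bind)
Greystone Township: $839,959.617 × 0.00615 = $5,165.75164455
Oakmont County: $839,959.617 × 0.00677 = $5,686.52660709
Total = $10,852.27825164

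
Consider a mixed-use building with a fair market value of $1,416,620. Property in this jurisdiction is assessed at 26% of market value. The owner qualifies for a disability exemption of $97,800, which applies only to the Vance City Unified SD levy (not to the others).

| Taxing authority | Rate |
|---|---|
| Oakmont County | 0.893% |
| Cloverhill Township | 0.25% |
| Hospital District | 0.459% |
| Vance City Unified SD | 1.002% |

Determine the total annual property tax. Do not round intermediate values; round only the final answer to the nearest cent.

$8,611.13

Assessed value = $1,416,620 × 0.26 = $368,321.2
Oakmont County: $368,321.2 × 0.00893 = $3,289.108316
Cloverhill Township: $368,321.2 × 0.0025 = $920.803
Hospital District: $368,321.2 × 0.00459 = $1,690.594308
Vance City Unified SD: ($368,321.2 − $97,800) × 0.01002 = $270,521.2 × 0.01002 = $2,710.622424
Total = $8,611.128048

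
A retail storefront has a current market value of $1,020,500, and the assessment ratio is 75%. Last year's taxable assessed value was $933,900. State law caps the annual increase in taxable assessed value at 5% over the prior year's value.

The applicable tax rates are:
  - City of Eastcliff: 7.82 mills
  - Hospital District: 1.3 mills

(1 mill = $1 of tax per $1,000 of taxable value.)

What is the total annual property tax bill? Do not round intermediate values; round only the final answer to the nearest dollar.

Uncapped assessed value = $1,020,500 × 0.75 = $765,375
Cap limit = $933,900 × 1.05 = $980,595
Taxable assessed value = min($765,375, $980,595) = $765,375 (cap does not bind)
City of Eastcliff: $765,375 × 0.00782 = $5,985.2325
Hospital District: $765,375 × 0.0013 = $994.9875
Total = $6,980.22

$6,980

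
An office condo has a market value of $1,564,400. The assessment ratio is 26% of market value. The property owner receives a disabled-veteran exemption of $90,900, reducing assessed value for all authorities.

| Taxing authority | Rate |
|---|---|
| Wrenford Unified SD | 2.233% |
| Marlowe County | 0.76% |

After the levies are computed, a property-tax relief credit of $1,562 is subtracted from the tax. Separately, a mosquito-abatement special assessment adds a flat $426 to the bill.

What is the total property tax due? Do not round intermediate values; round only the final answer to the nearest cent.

$8,317.21

Assessed value = $1,564,400 × 0.26 = $406,744
Taxable value = $406,744 − $90,900 = $315,844
Wrenford Unified SD: $315,844 × 0.02233 = $7,052.79652
Marlowe County: $315,844 × 0.0076 = $2,400.4144
Levies subtotal = $9,453.21092
After credit = $9,453.21092 − $1,562 = $7,891.21092
Total = $7,891.21092 + $426 = $8,317.21092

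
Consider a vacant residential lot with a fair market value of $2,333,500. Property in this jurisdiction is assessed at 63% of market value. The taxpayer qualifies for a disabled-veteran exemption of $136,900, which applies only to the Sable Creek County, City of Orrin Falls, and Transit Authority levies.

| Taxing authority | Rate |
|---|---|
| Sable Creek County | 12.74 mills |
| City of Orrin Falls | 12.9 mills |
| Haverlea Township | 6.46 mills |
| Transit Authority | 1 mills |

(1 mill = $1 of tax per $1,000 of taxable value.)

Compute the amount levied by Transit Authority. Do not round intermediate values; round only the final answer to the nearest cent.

$1,333.21

Assessed value = $2,333,500 × 0.63 = $1,470,105
Transit Authority taxable value = $1,470,105 − $136,900 = $1,333,205
Transit Authority levy = $1,333,205 × 0.001 = $1,333.205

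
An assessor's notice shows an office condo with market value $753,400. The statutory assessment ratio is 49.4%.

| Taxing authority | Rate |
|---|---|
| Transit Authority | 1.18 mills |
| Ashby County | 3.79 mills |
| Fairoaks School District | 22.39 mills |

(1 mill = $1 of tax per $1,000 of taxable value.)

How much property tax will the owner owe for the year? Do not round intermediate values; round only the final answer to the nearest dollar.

Assessed value = $753,400 × 0.494 = $372,179.6
Transit Authority: $372,179.6 × 0.00118 = $439.171928
Ashby County: $372,179.6 × 0.00379 = $1,410.560684
Fairoaks School District: $372,179.6 × 0.02239 = $8,333.101244
Total = $439.171928 + $1,410.560684 + $8,333.101244 = $10,182.833856

$10,183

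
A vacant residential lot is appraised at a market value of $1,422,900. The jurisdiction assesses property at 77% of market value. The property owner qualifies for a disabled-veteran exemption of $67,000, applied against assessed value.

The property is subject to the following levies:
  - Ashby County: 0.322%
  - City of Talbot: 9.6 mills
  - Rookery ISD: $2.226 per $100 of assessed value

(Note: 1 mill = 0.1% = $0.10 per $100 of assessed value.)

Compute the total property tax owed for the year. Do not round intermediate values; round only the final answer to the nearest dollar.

Assessed value = $1,422,900 × 0.77 = $1,095,633
Taxable value = $1,095,633 − $67,000 = $1,028,633
Ashby County: $1,028,633 × 0.00322 = $3,312.19826
City of Talbot: $1,028,633 × 0.0096 = $9,874.8768
Rookery ISD: $1,028,633 × 0.02226 = $22,897.37058
Total = $36,084.44564

$36,084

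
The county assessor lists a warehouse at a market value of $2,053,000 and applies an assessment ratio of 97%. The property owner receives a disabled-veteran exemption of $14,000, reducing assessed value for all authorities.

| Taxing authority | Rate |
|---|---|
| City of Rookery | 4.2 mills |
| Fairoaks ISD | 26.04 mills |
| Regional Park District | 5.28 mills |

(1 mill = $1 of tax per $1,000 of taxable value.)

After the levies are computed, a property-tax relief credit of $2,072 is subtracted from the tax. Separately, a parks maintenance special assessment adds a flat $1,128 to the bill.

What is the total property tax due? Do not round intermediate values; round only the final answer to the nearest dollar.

$69,294

Assessed value = $2,053,000 × 0.97 = $1,991,410
Taxable value = $1,991,410 − $14,000 = $1,977,410
City of Rookery: $1,977,410 × 0.0042 = $8,305.122
Fairoaks ISD: $1,977,410 × 0.02604 = $51,491.7564
Regional Park District: $1,977,410 × 0.00528 = $10,440.7248
Levies subtotal = $70,237.6032
After credit = $70,237.6032 − $2,072 = $68,165.6032
Total = $68,165.6032 + $1,128 = $69,293.6032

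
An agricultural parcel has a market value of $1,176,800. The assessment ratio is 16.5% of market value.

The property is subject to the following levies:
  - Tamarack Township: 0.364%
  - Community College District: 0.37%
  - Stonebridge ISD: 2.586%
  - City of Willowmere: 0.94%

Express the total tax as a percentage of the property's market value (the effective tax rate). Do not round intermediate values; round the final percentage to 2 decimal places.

0.70%

Assessed value = $1,176,800 × 0.165 = $194,172
Tamarack Township: $194,172 × 0.00364 = $706.78608
Community College District: $194,172 × 0.0037 = $718.4364
Stonebridge ISD: $194,172 × 0.02586 = $5,021.28792
City of Willowmere: $194,172 × 0.0094 = $1,825.2168
Total tax = $8,271.7272
Effective rate = $8,271.7272 ÷ $1,176,800 = 0.70% of market value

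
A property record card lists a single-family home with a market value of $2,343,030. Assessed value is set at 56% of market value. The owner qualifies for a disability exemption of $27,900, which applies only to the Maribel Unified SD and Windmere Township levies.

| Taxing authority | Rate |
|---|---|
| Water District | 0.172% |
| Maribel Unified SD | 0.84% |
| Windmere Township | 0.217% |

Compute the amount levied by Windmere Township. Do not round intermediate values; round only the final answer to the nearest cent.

$2,786.71

Assessed value = $2,343,030 × 0.56 = $1,312,096.8
Windmere Township taxable value = $1,312,096.8 − $27,900 = $1,284,196.8
Windmere Township levy = $1,284,196.8 × 0.00217 = $2,786.707056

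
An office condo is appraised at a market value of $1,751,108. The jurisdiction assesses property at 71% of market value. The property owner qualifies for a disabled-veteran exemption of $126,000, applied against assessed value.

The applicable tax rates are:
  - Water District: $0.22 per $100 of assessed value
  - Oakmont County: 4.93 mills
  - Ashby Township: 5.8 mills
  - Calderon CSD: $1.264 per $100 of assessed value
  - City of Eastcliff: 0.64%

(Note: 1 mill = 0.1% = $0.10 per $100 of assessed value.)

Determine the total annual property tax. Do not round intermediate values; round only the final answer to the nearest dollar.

Assessed value = $1,751,108 × 0.71 = $1,243,286.68
Taxable value = $1,243,286.68 − $126,000 = $1,117,286.68
Water District: $1,117,286.68 × 0.0022 = $2,458.030696
Oakmont County: $1,117,286.68 × 0.00493 = $5,508.2233324
Ashby Township: $1,117,286.68 × 0.0058 = $6,480.262744
Calderon CSD: $1,117,286.68 × 0.01264 = $14,122.5036352
City of Eastcliff: $1,117,286.68 × 0.0064 = $7,150.634752
Total = $35,719.6551596

$35,720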